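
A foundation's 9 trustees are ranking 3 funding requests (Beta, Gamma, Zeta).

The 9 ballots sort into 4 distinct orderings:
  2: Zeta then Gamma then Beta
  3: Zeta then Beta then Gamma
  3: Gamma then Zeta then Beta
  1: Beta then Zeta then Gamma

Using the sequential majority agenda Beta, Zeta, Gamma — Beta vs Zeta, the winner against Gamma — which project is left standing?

Round 1: Beta vs Zeta — 1–8, Zeta advances.
Round 2: Zeta vs Gamma — 6–3, Zeta advances.
Zeta survives the agenda.

Zeta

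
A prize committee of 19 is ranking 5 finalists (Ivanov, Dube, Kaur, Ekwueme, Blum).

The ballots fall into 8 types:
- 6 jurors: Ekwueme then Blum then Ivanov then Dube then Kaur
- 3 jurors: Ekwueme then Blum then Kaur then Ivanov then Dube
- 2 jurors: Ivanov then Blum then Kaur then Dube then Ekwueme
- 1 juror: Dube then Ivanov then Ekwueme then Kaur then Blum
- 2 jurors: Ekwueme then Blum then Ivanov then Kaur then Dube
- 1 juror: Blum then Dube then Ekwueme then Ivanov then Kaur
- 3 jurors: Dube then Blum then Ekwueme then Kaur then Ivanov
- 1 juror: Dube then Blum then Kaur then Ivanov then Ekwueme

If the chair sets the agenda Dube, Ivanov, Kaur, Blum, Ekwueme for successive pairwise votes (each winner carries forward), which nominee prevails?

Round 1: Dube vs Ivanov — 6–13, Ivanov advances.
Round 2: Ivanov vs Kaur — 12–7, Ivanov advances.
Round 3: Ivanov vs Blum — 3–16, Blum advances.
Round 4: Blum vs Ekwueme — 7–12, Ekwueme advances.
The agenda winner is Ekwueme.

Ekwueme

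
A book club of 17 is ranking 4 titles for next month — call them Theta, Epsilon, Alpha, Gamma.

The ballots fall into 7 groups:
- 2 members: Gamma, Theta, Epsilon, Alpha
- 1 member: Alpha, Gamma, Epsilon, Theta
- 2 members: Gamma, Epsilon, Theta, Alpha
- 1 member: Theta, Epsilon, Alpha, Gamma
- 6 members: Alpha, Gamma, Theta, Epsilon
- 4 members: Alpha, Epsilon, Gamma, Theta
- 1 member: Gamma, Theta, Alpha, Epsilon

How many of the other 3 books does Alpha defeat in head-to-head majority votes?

Alpha against each rival (17 members):
Alpha vs Theta: Alpha preferred on 1+6+4 = 11 ballots; Alpha wins 11–6.
Alpha vs Epsilon: Alpha, 12–5.
Alpha vs Gamma: Alpha, 12–5.
Alpha beats Theta, Epsilon, Gamma — 3 pairwise wins.

3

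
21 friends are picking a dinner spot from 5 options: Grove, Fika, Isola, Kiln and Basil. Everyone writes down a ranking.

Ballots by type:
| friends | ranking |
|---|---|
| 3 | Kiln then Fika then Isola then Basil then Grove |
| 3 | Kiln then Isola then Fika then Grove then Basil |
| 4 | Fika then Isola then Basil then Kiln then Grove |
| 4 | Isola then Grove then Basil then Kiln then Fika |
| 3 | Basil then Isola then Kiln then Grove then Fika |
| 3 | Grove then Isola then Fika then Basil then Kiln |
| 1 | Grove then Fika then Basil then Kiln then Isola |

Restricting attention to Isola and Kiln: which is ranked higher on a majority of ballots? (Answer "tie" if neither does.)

Isola

Ballots ranking Isola above Kiln: 4 + 4 + 3 + 3 = 14.
Ballots ranking Kiln above Isola: 21 − 14 = 7.
Isola wins the head-to-head 14–7.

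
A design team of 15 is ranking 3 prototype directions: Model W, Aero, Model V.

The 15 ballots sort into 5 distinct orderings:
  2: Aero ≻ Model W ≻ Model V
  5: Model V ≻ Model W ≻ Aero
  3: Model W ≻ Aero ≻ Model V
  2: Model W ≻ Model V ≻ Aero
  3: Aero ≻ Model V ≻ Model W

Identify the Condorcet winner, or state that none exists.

none

Check each pair by majority over 15 ballots:
Model W vs Aero: 5+3+2 = 10 for Model W, 5 for Aero — Model W by 10–5.
Model W vs Model V: Model W is ranked higher on 2+3+2 = 7 ballots, Model V on 8. Model V wins 8–7.
Aero vs Model V: Aero is ranked higher on 2+3+3 = 8 ballots, Model V on 7. Aero wins 8–7.
No design is unbeaten: Model W loses to Model V; Aero loses to Model W; Model V loses to Aero. In particular Model W beats Aero beats Model V beats Model W is a majority cycle — no Condorcet winner exists.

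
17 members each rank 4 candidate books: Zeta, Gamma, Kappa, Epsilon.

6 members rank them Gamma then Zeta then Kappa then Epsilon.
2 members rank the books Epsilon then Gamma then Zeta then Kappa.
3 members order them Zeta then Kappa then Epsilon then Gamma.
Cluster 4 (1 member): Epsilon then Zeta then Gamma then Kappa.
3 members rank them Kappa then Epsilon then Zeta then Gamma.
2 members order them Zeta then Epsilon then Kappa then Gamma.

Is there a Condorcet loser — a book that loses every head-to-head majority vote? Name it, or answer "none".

none

Pairwise majorities:
Zeta vs Gamma: 9 to 8, Zeta.
Zeta vs Kappa: Zeta wins 14–3.
Zeta vs Epsilon: Zeta preferred on 6+3+2 = 11 ballots; Zeta wins 11–6.
Gamma vs Kappa: Gamma preferred on 6+2+1 = 9 ballots; Gamma wins 9–8.
Gamma–Epsilon: Epsilon 11–6.
Kappa vs Epsilon: 12 to 5, Kappa.
Each book has at least one pairwise win (Zeta beats Gamma; Gamma beats Kappa; Kappa beats Epsilon; Epsilon beats Gamma) — no Condorcet loser.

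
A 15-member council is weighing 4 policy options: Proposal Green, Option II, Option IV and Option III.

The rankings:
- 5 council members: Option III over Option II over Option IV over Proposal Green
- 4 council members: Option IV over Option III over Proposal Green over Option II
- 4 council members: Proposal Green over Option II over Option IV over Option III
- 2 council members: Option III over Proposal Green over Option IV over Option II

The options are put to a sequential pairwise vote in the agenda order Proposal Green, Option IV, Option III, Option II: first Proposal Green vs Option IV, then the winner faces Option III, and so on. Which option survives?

Option II

Round 1: Proposal Green vs Option IV — 6–9, Option IV advances.
Round 2: Option IV vs Option III — 8–7, Option IV advances.
Round 3: Option IV vs Option II — 6–9, Option II advances.
Option II survives the agenda.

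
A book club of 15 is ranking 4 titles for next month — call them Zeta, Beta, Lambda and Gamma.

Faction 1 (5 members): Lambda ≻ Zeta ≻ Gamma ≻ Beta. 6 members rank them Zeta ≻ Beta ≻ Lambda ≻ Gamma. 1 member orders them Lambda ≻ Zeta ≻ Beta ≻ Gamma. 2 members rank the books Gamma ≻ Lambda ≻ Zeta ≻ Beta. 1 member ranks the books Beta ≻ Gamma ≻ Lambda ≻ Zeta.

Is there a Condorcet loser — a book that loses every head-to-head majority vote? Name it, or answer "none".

Gamma

Pairwise majorities:
Zeta–Beta: Zeta 14–1.
Zeta vs Lambda: 6 for Zeta, 9 for Lambda — Lambda by 9–6.
Zeta–Gamma: Zeta 12–3.
Beta vs Lambda: 6+1 = 7 for Beta, 8 for Lambda — Lambda by 8–7.
Beta vs Gamma: Beta wins 8–7.
Lambda vs Gamma: Lambda preferred on 5+6+1 = 12 ballots; Lambda wins 12–3.
Gamma loses to every other book — it is the Condorcet loser.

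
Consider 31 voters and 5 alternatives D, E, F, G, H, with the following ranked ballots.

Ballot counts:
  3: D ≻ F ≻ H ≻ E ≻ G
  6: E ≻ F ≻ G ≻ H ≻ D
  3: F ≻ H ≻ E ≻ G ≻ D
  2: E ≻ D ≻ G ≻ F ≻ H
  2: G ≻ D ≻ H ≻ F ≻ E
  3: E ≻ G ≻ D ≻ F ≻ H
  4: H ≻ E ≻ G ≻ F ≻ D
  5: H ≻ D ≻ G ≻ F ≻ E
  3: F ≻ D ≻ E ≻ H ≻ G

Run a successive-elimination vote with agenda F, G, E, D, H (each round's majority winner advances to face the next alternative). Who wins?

Round 1: F vs G — 15–16, G advances.
Round 2: G vs E — 7–24, E advances.
Round 3: E vs D — 18–13, E advances.
Round 4: E vs H — 14–17, H advances.
H survives the agenda.

H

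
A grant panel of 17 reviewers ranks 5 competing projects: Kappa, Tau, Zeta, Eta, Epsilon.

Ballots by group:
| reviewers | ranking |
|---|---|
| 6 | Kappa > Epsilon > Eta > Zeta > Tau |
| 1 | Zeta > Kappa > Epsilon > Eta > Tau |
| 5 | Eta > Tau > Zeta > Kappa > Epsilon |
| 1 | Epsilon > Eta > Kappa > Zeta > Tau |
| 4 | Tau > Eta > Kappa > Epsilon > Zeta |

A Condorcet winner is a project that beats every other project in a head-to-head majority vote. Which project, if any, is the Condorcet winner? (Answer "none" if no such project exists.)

Eta

Pairwise majorities:
Kappa vs Tau: Tau, 9–8.
Kappa vs Zeta: Kappa preferred on 6+1+4 = 11 ballots; Kappa wins 11–6.
Kappa–Eta: Eta 10–7.
Kappa vs Epsilon: Kappa is ranked higher on 6+1+5+4 = 16 ballots, Epsilon on 1. Kappa wins 16–1.
Tau–Zeta: Tau 9–8.
Tau vs Eta: Tau is ranked higher on 4 ballots, Eta on 13. Eta wins 13–4.
Tau vs Epsilon: 5+4 = 9 for Tau, 8 for Epsilon — Tau by 9–8.
Zeta vs Eta: 1 for Zeta, 16 for Eta — Eta by 16–1.
Zeta vs Epsilon: 1+5 = 6 for Zeta, 11 for Epsilon — Epsilon by 11–6.
Eta vs Epsilon: 9 to 8, Eta.
Eta beats each of Kappa, Tau, Zeta, Epsilon — Eta is the Condorcet winner.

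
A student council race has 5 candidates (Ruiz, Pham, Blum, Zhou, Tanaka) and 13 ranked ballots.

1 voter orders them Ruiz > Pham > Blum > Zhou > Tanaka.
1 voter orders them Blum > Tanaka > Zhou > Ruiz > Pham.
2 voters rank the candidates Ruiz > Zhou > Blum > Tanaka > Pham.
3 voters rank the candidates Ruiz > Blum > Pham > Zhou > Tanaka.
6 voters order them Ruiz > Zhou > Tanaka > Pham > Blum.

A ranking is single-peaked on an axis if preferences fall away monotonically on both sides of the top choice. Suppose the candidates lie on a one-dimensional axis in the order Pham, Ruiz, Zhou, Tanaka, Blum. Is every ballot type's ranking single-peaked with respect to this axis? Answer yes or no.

no

Axis positions: Pham=1, Ruiz=2, Zhou=3, Tanaka=4, Blum=5.
Ballot type 1: ranking walks positions 2-1-5-3-4; Blum is ranked above Zhou even though Zhou lies between Blum and the peak Ruiz on the axis — preferences dip and rise again. Not single-peaked.
Ballot type 2 (peak Blum at position 5): ranking walks positions 5-4-3-2-1, expanding outward from the peak — single-peaked.
Ballot type 3: ranking walks positions 2-3-5-4-1; Blum is ranked above Tanaka even though Tanaka lies between Blum and the peak Ruiz on the axis — preferences dip and rise again. Not single-peaked.
Ballot type 4: ranking walks positions 2-5-1-3-4; Blum is ranked above Zhou even though Zhou lies between Blum and the peak Ruiz on the axis — preferences dip and rise again. Not single-peaked.
Ballot type 5 (peak Ruiz at position 2): ranking walks positions 2-3-4-1-5, expanding outward from the peak — single-peaked.
Ballot type 1 violates single-peakedness, so the profile is not single-peaked on this axis.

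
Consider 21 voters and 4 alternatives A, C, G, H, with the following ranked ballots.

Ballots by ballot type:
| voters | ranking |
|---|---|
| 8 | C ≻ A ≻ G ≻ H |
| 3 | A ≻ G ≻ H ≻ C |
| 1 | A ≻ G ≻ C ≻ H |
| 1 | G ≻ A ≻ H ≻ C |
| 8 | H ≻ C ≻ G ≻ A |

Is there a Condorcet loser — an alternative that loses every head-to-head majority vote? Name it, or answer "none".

Head-to-head results (21 voters):
A–C: C 16–5.
A–G: A 12–9.
A vs H: 8+3+1+1 = 13 for A, 8 for H — A by 13–8.
C–G: C 16–5.
C vs H: C is ranked higher on 8+1 = 9 ballots, H on 12. H wins 12–9.
G vs H: G is ranked higher on 8+3+1+1 = 13 ballots, H on 8. G wins 13–8.
No alternative is winless: A beats G; C beats A; G beats H; H beats C. There is no Condorcet loser.

none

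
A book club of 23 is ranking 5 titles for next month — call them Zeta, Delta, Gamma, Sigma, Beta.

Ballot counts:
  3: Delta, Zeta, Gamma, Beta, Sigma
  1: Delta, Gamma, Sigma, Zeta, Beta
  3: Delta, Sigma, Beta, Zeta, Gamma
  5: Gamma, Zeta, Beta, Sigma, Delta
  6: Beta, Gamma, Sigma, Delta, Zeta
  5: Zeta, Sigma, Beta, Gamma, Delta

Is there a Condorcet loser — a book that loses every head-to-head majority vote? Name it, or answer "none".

Pairwise majorities:
Zeta vs Delta: 10 to 13, Delta.
Zeta vs Gamma: Zeta preferred on 3+3+5 = 11 ballots; Gamma wins 12–11.
Zeta vs Sigma: Zeta preferred on 3+5+5 = 13 ballots; Zeta wins 13–10.
Zeta vs Beta: Zeta, 14–9.
Delta vs Gamma: Gamma, 16–7.
Delta vs Sigma: Delta preferred on 3+1+3 = 7 ballots; Sigma wins 16–7.
Delta vs Beta: Beta wins 16–7.
Gamma vs Sigma: Gamma preferred on 3+1+5+6 = 15 ballots; Gamma wins 15–8.
Gamma–Beta: Beta 14–9.
Sigma vs Beta: 9 to 14, Beta.
Every book wins at least one matchup (Zeta beats Sigma; Delta beats Zeta; Gamma beats Zeta; Sigma beats Delta; Beta beats Delta), so there is no Condorcet loser.

none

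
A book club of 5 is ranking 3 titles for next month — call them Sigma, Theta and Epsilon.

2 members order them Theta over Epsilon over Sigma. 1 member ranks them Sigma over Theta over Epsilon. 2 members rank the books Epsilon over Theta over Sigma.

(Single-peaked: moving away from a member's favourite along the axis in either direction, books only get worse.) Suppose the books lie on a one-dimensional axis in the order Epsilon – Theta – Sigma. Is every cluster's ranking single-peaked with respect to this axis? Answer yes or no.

yes

Axis positions: Epsilon=1, Theta=2, Sigma=3.
Cluster 1 (peak Theta at position 2): ranking walks positions 2-1-3, expanding outward from the peak — single-peaked.
Cluster 2 (peak Sigma at position 3): ranking walks positions 3-2-1, expanding outward from the peak — single-peaked.
Cluster 3 (peak Epsilon at position 1): ranking walks positions 1-2-3, expanding outward from the peak — single-peaked.
Every ranking is single-peaked on this axis.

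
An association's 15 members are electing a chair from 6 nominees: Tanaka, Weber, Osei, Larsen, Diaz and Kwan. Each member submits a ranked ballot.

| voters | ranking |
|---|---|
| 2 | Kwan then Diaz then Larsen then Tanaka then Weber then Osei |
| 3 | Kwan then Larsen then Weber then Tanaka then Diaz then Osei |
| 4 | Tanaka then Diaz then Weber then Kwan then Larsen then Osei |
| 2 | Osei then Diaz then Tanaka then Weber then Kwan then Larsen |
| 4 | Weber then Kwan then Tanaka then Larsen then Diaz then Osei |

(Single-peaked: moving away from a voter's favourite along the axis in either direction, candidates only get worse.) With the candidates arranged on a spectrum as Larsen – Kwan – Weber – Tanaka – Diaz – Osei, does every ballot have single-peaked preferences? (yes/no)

Axis positions: Larsen=1, Kwan=2, Weber=3, Tanaka=4, Diaz=5, Osei=6.
Faction 1: ranking walks positions 2-5-1-4-3-6; Diaz is ranked above Weber even though Weber lies between Diaz and the peak Kwan on the axis — preferences dip and rise again. Not single-peaked.
Faction 2 (peak Kwan at position 2): ranking walks positions 2-1-3-4-5-6, expanding outward from the peak — single-peaked.
Faction 3 (peak Tanaka at position 4): ranking walks positions 4-5-3-2-1-6, expanding outward from the peak — single-peaked.
Faction 4 (peak Osei at position 6): ranking walks positions 6-5-4-3-2-1, expanding outward from the peak — single-peaked.
Faction 5 (peak Weber at position 3): ranking walks positions 3-2-4-1-5-6, expanding outward from the peak — single-peaked.
Faction 1 violates single-peakedness, so the profile is not single-peaked on this axis.

no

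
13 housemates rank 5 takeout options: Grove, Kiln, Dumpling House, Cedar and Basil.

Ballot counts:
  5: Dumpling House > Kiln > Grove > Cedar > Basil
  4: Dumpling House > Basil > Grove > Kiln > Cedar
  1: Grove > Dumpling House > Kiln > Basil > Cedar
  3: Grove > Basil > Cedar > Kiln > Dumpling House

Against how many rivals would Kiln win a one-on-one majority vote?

Kiln against each rival (13 friends):
Kiln vs Grove: Grove, 8–5.
Kiln–Dumpling House: Dumpling House 10–3.
Kiln vs Cedar: 5+4+1 = 10 for Kiln, 3 for Cedar — Kiln by 10–3.
Kiln vs Basil: Kiln preferred on 5+1 = 6 ballots; Basil wins 7–6.
Kiln beats Cedar; loses to Grove, Dumpling House, Basil — 1 pairwise win.

1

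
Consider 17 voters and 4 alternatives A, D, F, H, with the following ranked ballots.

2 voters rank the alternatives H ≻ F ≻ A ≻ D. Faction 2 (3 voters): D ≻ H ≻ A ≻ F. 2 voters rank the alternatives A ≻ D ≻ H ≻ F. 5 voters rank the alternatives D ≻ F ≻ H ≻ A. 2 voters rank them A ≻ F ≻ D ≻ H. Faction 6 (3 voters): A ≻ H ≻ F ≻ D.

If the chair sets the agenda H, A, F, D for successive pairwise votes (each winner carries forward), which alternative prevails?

D

Round 1: H vs A — 10–7, H advances.
Round 2: H vs F — 10–7, H advances.
Round 3: H vs D — 5–12, D advances.
The agenda winner is D.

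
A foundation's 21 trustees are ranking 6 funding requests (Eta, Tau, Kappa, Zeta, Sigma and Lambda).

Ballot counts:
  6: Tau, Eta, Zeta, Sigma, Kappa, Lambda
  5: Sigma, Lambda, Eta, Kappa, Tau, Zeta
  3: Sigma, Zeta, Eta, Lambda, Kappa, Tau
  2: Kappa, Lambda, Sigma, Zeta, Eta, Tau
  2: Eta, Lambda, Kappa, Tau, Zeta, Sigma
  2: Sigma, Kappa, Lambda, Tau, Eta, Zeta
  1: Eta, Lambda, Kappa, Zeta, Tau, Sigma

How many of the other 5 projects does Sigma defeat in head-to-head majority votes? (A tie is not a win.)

5

Sigma against each rival (21 reviewers):
Sigma vs Eta: Sigma preferred on 5+3+2+2 = 12 ballots; Sigma wins 12–9.
Sigma vs Tau: Sigma preferred on 5+3+2+2 = 12 ballots; Sigma wins 12–9.
Sigma vs Kappa: 6+5+3+2 = 16 for Sigma, 5 for Kappa — Sigma by 16–5.
Sigma vs Zeta: Sigma wins 12–9.
Sigma vs Lambda: Sigma, 16–5.
Sigma beats Eta, Tau, Kappa, Zeta, Lambda — 5 pairwise wins.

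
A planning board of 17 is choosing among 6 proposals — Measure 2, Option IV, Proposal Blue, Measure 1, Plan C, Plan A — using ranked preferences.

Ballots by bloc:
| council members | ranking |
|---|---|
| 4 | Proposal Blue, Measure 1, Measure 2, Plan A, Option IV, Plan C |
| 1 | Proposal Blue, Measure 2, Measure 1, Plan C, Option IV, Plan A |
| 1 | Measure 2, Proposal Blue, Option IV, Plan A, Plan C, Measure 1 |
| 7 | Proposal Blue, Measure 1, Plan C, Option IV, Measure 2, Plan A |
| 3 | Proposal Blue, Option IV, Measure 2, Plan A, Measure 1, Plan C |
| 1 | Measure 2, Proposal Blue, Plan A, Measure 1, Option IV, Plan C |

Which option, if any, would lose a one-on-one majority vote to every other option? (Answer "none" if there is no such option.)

Plan C

Pairwise majorities:
Measure 2 vs Option IV: Measure 2 is ranked higher on 4+1+1+1 = 7 ballots, Option IV on 10. Option IV wins 10–7.
Measure 2 vs Proposal Blue: 1+1 = 2 for Measure 2, 15 for Proposal Blue — Proposal Blue by 15–2.
Measure 2 vs Measure 1: Measure 1, 11–6.
Measure 2 vs Plan C: 4+1+1+3+1 = 10 for Measure 2, 7 for Plan C — Measure 2 by 10–7.
Measure 2 vs Plan A: Measure 2 preferred on 4+1+1+7+3+1 = 17 ballots; Measure 2 wins 17–0.
Option IV–Proposal Blue: Proposal Blue 17–0.
Option IV vs Measure 1: Option IV preferred on 1+3 = 4 ballots; Measure 1 wins 13–4.
Option IV vs Plan C: 4+1+3+1 = 9 for Option IV, 8 for Plan C — Option IV by 9–8.
Option IV vs Plan A: Option IV is ranked higher on 1+1+7+3 = 12 ballots, Plan A on 5. Option IV wins 12–5.
Proposal Blue vs Measure 1: Proposal Blue wins 17–0.
Proposal Blue vs Plan C: Proposal Blue, 17–0.
Proposal Blue vs Plan A: Proposal Blue, 17–0.
Measure 1 vs Plan C: Measure 1 preferred on 4+1+7+3+1 = 16 ballots; Measure 1 wins 16–1.
Measure 1–Plan A: Measure 1 12–5.
Plan C vs Plan A: Plan A wins 9–8.
Plan C loses to every other option — it is the Condorcet loser.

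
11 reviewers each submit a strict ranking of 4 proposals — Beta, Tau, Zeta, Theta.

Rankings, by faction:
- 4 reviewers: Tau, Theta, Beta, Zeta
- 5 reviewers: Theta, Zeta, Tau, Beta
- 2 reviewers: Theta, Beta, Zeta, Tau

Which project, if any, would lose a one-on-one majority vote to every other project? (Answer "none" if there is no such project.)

Head-to-head results (11 reviewers):
Beta vs Tau: Tau wins 9–2.
Beta vs Zeta: Beta, 6–5.
Beta vs Theta: Theta wins 11–0.
Tau vs Zeta: 4 for Tau, 7 for Zeta — Zeta by 7–4.
Tau–Theta: Theta 7–4.
Zeta–Theta: Theta 11–0.
Every project wins at least one matchup (Beta beats Zeta; Tau beats Beta; Zeta beats Tau; Theta beats Beta), so there is no Condorcet loser.

none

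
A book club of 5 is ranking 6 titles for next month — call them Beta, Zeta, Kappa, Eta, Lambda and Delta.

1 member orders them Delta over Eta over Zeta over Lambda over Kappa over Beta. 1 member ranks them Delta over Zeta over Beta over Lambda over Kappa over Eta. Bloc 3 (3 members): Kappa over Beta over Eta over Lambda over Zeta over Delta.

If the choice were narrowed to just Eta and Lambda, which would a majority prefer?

Eta

Ballots ranking Eta above Lambda: 1 + 3 = 4.
Ballots ranking Lambda above Eta: 5 − 4 = 1.
Eta wins the head-to-head 4–1.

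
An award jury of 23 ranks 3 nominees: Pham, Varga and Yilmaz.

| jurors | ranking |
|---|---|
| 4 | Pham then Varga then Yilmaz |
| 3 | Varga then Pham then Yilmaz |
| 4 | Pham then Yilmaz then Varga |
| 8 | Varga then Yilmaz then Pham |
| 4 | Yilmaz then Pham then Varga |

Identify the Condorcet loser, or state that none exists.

Head-to-head results (23 jurors):
Pham vs Varga: Pham preferred on 4+4+4 = 12 ballots; Pham wins 12–11.
Pham–Yilmaz: Yilmaz 12–11.
Varga vs Yilmaz: Varga wins 15–8.
No nominee is winless: Pham beats Varga; Varga beats Yilmaz; Yilmaz beats Pham. There is no Condorcet loser.

none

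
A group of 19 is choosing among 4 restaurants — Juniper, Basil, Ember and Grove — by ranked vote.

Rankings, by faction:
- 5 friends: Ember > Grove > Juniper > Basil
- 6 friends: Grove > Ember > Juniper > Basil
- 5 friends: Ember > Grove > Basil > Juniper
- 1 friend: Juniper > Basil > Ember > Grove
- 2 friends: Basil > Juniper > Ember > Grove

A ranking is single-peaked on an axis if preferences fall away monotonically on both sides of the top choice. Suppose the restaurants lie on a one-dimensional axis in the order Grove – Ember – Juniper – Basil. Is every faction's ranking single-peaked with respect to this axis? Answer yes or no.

no

Axis positions: Grove=1, Ember=2, Juniper=3, Basil=4.
Faction 1 (peak Ember at position 2): ranking walks positions 2-1-3-4, expanding outward from the peak — single-peaked.
Faction 2 (peak Grove at position 1): ranking walks positions 1-2-3-4, expanding outward from the peak — single-peaked.
Faction 3: ranking walks positions 2-1-4-3; Basil is ranked above Juniper even though Juniper lies between Basil and the peak Ember on the axis — preferences dip and rise again. Not single-peaked.
Faction 4 (peak Juniper at position 3): ranking walks positions 3-4-2-1, expanding outward from the peak — single-peaked.
Faction 5 (peak Basil at position 4): ranking walks positions 4-3-2-1, expanding outward from the peak — single-peaked.
Faction 3 violates single-peakedness, so the profile is not single-peaked on this axis.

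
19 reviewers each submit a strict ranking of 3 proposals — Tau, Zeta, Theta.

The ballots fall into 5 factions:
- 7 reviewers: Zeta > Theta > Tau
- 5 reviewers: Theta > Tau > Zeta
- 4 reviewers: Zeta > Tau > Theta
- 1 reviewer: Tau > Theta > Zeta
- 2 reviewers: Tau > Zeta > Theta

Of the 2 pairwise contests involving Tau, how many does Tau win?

0

Tau against each rival (19 reviewers):
Tau vs Zeta: Tau is ranked higher on 5+1+2 = 8 ballots, Zeta on 11. Zeta wins 11–8.
Tau vs Theta: 4+1+2 = 7 for Tau, 12 for Theta — Theta by 12–7.
Tau beats no one; loses to Zeta, Theta — 0 pairwise wins.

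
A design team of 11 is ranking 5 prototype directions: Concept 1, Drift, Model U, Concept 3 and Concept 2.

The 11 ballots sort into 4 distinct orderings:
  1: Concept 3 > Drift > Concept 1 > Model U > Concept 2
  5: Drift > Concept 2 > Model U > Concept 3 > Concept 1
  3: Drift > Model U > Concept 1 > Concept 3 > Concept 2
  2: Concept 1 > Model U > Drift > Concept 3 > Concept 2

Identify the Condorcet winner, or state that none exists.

Check each pair by majority over 11 ballots:
Concept 1 vs Drift: Concept 1 preferred on 2 ballots; Drift wins 9–2.
Concept 1 vs Model U: Concept 1 preferred on 1+2 = 3 ballots; Model U wins 8–3.
Concept 1 vs Concept 3: 3+2 = 5 for Concept 1, 6 for Concept 3 — Concept 3 by 6–5.
Concept 1–Concept 2: Concept 1 6–5.
Drift vs Model U: 9 to 2, Drift.
Drift vs Concept 3: Drift preferred on 5+3+2 = 10 ballots; Drift wins 10–1.
Drift vs Concept 2: Drift preferred on 1+5+3+2 = 11 ballots; Drift wins 11–0.
Model U vs Concept 3: Model U is ranked higher on 5+3+2 = 10 ballots, Concept 3 on 1. Model U wins 10–1.
Model U–Concept 2: Model U 6–5.
Concept 3 vs Concept 2: Concept 3 preferred on 1+3+2 = 6 ballots; Concept 3 wins 6–5.
Drift wins every pairwise contest, so Drift is the Condorcet winner.

Drift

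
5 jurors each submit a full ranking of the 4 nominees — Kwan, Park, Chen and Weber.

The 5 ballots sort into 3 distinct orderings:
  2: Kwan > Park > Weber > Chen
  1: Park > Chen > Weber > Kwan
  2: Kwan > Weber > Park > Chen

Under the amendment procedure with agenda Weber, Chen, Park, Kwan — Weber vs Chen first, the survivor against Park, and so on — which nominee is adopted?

Kwan

Round 1: Weber vs Chen — 4–1, Weber advances.
Round 2: Weber vs Park — 2–3, Park advances.
Round 3: Park vs Kwan — 1–4, Kwan advances.
The agenda winner is Kwan.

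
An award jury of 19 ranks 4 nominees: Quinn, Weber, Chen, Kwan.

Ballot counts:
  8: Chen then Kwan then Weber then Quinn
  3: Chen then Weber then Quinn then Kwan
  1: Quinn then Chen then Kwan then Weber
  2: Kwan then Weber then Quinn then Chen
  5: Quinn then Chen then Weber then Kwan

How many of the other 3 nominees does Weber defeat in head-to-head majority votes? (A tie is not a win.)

Weber against each rival (19 jurors):
Weber vs Quinn: Weber, 13–6.
Weber vs Chen: Chen, 17–2.
Weber vs Kwan: Weber preferred on 3+5 = 8 ballots; Kwan wins 11–8.
Weber beats Quinn; loses to Chen, Kwan — 1 pairwise win.

1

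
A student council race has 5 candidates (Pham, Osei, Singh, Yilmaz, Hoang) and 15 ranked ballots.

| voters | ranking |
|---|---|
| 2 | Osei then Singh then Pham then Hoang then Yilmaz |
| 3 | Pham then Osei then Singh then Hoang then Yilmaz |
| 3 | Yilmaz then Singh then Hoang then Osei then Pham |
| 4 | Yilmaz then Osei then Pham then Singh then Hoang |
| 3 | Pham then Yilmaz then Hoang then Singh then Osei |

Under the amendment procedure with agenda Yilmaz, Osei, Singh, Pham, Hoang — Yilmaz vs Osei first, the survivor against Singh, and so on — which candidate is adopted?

Pham

Round 1: Yilmaz vs Osei — 10–5, Yilmaz advances.
Round 2: Yilmaz vs Singh — 10–5, Yilmaz advances.
Round 3: Yilmaz vs Pham — 7–8, Pham advances.
Round 4: Pham vs Hoang — 12–3, Pham advances.
Pham survives the agenda.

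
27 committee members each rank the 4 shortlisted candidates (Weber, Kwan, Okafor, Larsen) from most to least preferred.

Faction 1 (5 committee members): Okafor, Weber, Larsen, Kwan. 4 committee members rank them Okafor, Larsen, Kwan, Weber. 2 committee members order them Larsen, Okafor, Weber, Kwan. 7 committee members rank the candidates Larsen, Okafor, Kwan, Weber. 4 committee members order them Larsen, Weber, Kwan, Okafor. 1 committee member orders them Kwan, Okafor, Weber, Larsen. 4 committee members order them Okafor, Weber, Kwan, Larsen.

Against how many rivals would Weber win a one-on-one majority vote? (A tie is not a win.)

1

Weber against each rival (27 committee members):
Weber–Kwan: Weber 15–12.
Weber vs Okafor: 4 to 23, Okafor.
Weber vs Larsen: Weber preferred on 5+1+4 = 10 ballots; Larsen wins 17–10.
Weber beats Kwan; loses to Okafor, Larsen — 1 pairwise win.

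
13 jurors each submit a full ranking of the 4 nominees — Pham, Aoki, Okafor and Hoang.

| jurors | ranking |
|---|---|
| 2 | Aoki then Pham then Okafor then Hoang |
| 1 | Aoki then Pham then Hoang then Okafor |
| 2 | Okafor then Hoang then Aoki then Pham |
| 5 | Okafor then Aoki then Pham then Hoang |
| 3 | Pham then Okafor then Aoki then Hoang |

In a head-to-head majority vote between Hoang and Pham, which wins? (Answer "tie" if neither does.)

Pham

Ballots ranking Hoang above Pham: 2.
Ballots ranking Pham above Hoang: 13 − 2 = 11.
Pham wins the head-to-head 11–2.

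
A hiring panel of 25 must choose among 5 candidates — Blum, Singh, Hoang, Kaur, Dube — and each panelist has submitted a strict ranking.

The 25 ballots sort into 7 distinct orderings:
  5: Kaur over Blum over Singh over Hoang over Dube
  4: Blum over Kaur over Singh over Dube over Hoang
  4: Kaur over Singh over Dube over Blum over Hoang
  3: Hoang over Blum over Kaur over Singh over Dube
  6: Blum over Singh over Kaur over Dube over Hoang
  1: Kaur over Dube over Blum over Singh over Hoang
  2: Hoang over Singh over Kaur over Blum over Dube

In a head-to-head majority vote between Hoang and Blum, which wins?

Blum

Ballots ranking Hoang above Blum: 3 + 2 = 5.
Ballots ranking Blum above Hoang: 25 − 5 = 20.
Blum wins the head-to-head 20–5.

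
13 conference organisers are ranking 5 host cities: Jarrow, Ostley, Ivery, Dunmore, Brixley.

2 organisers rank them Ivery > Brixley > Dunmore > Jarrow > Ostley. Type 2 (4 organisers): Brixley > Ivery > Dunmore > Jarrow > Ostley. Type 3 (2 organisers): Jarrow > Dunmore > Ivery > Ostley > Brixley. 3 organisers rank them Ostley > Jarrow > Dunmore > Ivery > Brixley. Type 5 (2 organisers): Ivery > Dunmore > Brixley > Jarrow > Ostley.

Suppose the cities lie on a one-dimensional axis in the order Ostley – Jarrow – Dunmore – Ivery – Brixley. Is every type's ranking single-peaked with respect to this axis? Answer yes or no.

Axis positions: Ostley=1, Jarrow=2, Dunmore=3, Ivery=4, Brixley=5.
Type 1 (peak Ivery at position 4): ranking walks positions 4-5-3-2-1, expanding outward from the peak — single-peaked.
Type 2 (peak Brixley at position 5): ranking walks positions 5-4-3-2-1, expanding outward from the peak — single-peaked.
Type 3 (peak Jarrow at position 2): ranking walks positions 2-3-4-1-5, expanding outward from the peak — single-peaked.
Type 4 (peak Ostley at position 1): ranking walks positions 1-2-3-4-5, expanding outward from the peak — single-peaked.
Type 5 (peak Ivery at position 4): ranking walks positions 4-3-5-2-1, expanding outward from the peak — single-peaked.
Every ranking is single-peaked on this axis.

yes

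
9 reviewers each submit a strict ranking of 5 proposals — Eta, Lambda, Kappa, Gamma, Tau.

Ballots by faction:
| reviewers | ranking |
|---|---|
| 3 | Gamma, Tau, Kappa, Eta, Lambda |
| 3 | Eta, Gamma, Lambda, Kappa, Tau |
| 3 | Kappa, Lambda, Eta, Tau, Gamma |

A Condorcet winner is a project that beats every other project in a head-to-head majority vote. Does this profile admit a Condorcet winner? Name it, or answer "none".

Head-to-head results (9 reviewers):
Eta vs Lambda: Eta wins 6–3.
Eta vs Kappa: Eta is ranked higher on 3 ballots, Kappa on 6. Kappa wins 6–3.
Eta–Gamma: Eta 6–3.
Eta vs Tau: Eta, 6–3.
Lambda vs Kappa: 3 to 6, Kappa.
Lambda–Gamma: Gamma 6–3.
Lambda–Tau: Lambda 6–3.
Kappa vs Gamma: Kappa preferred on 3 ballots; Gamma wins 6–3.
Kappa vs Tau: Kappa preferred on 3+3 = 6 ballots; Kappa wins 6–3.
Gamma vs Tau: 6 to 3, Gamma.
Every project loses at least once (Eta loses to Kappa; Lambda loses to Eta; Kappa loses to Gamma; Gamma loses to Eta; Tau loses to Eta). The majority relation contains the cycle Eta → Gamma → Kappa → Eta, so there is no Condorcet winner.

none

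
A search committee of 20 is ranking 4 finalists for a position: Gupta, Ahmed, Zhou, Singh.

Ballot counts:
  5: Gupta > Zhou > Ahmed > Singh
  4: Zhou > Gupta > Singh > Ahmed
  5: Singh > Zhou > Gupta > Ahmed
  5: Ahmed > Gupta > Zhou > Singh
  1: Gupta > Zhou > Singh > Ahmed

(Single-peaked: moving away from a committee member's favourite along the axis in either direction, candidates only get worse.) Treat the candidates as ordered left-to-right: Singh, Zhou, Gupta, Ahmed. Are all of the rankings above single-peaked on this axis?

Axis positions: Singh=1, Zhou=2, Gupta=3, Ahmed=4.
Ballot type 1 (peak Gupta at position 3): ranking walks positions 3-2-4-1, expanding outward from the peak — single-peaked.
Ballot type 2 (peak Zhou at position 2): ranking walks positions 2-3-1-4, expanding outward from the peak — single-peaked.
Ballot type 3 (peak Singh at position 1): ranking walks positions 1-2-3-4, expanding outward from the peak — single-peaked.
Ballot type 4 (peak Ahmed at position 4): ranking walks positions 4-3-2-1, expanding outward from the peak — single-peaked.
Ballot type 5 (peak Gupta at position 3): ranking walks positions 3-2-1-4, expanding outward from the peak — single-peaked.
Every ranking is single-peaked on this axis.

yes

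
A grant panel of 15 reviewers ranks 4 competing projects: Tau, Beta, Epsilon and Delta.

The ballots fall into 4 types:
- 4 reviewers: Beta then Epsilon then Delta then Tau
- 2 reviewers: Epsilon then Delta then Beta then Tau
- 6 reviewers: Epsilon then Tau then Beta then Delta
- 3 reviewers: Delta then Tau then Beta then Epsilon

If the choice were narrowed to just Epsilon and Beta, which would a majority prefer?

Epsilon

Ballots ranking Epsilon above Beta: 2 + 6 = 8.
Ballots ranking Beta above Epsilon: 15 − 8 = 7.
Epsilon wins the head-to-head 8–7.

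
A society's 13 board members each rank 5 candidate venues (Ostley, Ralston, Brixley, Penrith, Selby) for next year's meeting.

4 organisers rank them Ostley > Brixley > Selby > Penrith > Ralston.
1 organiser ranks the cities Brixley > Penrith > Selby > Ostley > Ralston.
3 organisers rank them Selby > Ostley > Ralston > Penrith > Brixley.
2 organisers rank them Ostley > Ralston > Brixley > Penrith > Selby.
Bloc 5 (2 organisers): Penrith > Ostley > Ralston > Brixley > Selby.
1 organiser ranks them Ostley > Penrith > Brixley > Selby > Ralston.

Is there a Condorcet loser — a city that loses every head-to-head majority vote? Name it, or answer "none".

none

Pairwise majorities:
Ostley vs Ralston: 4+1+3+2+2+1 = 13 for Ostley, 0 for Ralston — Ostley by 13–0.
Ostley vs Brixley: Ostley wins 12–1.
Ostley vs Penrith: Ostley, 10–3.
Ostley vs Selby: Ostley preferred on 4+2+2+1 = 9 ballots; Ostley wins 9–4.
Ralston vs Brixley: 7 to 6, Ralston.
Ralston vs Penrith: Penrith wins 8–5.
Ralston vs Selby: Selby wins 9–4.
Brixley vs Penrith: 7 to 6, Brixley.
Brixley vs Selby: Brixley wins 10–3.
Penrith vs Selby: Penrith preferred on 1+2+2+1 = 6 ballots; Selby wins 7–6.
No city is winless: Ostley beats Ralston; Ralston beats Brixley; Brixley beats Penrith; Penrith beats Ralston; Selby beats Ralston. There is no Condorcet loser.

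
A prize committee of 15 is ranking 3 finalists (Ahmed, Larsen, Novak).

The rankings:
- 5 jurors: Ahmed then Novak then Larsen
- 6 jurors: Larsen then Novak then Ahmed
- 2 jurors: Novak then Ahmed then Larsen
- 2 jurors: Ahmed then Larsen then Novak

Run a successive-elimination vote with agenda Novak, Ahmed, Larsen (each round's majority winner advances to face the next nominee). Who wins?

Round 1: Novak vs Ahmed — 8–7, Novak advances.
Round 2: Novak vs Larsen — 7–8, Larsen advances.
The agenda winner is Larsen.

Larsen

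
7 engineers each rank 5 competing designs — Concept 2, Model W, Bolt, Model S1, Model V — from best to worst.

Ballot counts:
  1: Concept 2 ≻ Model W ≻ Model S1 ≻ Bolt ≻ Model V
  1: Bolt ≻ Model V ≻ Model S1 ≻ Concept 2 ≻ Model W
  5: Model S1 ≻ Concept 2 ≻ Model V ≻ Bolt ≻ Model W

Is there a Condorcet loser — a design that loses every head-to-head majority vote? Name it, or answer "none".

Model W

Pairwise majorities:
Concept 2–Model W: Concept 2 7–0.
Concept 2 vs Bolt: Concept 2 is ranked higher on 1+5 = 6 ballots, Bolt on 1. Concept 2 wins 6–1.
Concept 2 vs Model S1: 1 for Concept 2, 6 for Model S1 — Model S1 by 6–1.
Concept 2–Model V: Concept 2 6–1.
Model W vs Bolt: 1 to 6, Bolt.
Model W vs Model S1: Model W is ranked higher on 1 ballot, Model S1 on 6. Model S1 wins 6–1.
Model W vs Model V: 1 for Model W, 6 for Model V — Model V by 6–1.
Bolt vs Model S1: Model S1 wins 6–1.
Bolt vs Model V: Bolt is ranked higher on 1+1 = 2 ballots, Model V on 5. Model V wins 5–2.
Model S1 vs Model V: 6 to 1, Model S1.
Model W loses to every other design — it is the Condorcet loser.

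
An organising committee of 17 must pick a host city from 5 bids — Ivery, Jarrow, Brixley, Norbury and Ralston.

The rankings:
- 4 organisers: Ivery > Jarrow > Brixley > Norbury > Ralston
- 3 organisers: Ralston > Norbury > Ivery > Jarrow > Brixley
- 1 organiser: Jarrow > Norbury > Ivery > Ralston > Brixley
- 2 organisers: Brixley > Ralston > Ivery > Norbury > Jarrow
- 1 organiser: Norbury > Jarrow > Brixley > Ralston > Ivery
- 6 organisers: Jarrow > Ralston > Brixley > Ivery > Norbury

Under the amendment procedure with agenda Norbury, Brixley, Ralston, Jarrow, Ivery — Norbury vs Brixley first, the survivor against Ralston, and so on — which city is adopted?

Ivery

Round 1: Norbury vs Brixley — 5–12, Brixley advances.
Round 2: Brixley vs Ralston — 7–10, Ralston advances.
Round 3: Ralston vs Jarrow — 5–12, Jarrow advances.
Round 4: Jarrow vs Ivery — 8–9, Ivery advances.
Ivery survives the agenda.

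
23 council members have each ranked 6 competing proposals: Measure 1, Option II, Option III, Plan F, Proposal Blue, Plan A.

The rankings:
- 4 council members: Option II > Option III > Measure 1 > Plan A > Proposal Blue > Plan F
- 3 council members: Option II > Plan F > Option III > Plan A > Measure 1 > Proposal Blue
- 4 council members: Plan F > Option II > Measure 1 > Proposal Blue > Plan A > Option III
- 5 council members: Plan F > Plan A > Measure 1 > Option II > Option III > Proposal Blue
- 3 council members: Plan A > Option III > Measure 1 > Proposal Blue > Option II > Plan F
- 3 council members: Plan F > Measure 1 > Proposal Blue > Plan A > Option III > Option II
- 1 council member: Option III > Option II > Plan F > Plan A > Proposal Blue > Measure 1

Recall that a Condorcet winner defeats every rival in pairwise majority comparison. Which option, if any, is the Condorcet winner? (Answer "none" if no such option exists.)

Pairwise majorities:
Measure 1 vs Option II: Measure 1 is ranked higher on 5+3+3 = 11 ballots, Option II on 12. Option II wins 12–11.
Measure 1 vs Option III: Measure 1 is ranked higher on 4+5+3 = 12 ballots, Option III on 11. Measure 1 wins 12–11.
Measure 1 vs Plan F: Plan F wins 16–7.
Measure 1 vs Proposal Blue: Measure 1 preferred on 4+3+4+5+3+3 = 22 ballots; Measure 1 wins 22–1.
Measure 1 vs Plan A: 11 to 12, Plan A.
Option II vs Option III: Option II preferred on 4+3+4+5 = 16 ballots; Option II wins 16–7.
Option II vs Plan F: 4+3+3+1 = 11 for Option II, 12 for Plan F — Plan F by 12–11.
Option II vs Proposal Blue: Option II, 17–6.
Option II vs Plan A: 12 to 11, Option II.
Option III vs Plan F: Option III preferred on 4+3+1 = 8 ballots; Plan F wins 15–8.
Option III vs Proposal Blue: Option III wins 16–7.
Option III vs Plan A: Option III is ranked higher on 4+3+1 = 8 ballots, Plan A on 15. Plan A wins 15–8.
Plan F vs Proposal Blue: Plan F, 16–7.
Plan F vs Plan A: Plan F wins 16–7.
Proposal Blue vs Plan A: Proposal Blue preferred on 4+3 = 7 ballots; Plan A wins 16–7.
Plan F wins every pairwise contest, so Plan F is the Condorcet winner.

Plan F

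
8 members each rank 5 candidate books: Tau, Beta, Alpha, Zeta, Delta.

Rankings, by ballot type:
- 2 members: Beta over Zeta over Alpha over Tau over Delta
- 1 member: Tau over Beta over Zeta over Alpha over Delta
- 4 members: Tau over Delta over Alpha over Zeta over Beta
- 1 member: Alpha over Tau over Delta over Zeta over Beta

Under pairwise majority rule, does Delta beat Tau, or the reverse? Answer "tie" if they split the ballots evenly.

Tau

No ballot ranks Delta above Tau: 0.
Ballots ranking Tau above Delta: 8 − 0 = 8.
Tau wins the head-to-head 8–0.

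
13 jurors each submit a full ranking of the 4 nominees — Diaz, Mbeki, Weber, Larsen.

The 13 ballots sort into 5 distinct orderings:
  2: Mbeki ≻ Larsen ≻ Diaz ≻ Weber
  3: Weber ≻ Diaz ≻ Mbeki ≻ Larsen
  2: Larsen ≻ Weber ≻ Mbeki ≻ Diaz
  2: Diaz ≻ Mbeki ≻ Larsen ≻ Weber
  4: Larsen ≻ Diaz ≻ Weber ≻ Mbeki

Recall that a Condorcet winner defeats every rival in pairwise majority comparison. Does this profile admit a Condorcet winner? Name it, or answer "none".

Head-to-head results (13 jurors):
Diaz vs Mbeki: 3+2+4 = 9 for Diaz, 4 for Mbeki — Diaz by 9–4.
Diaz vs Weber: Diaz preferred on 2+2+4 = 8 ballots; Diaz wins 8–5.
Diaz vs Larsen: Diaz preferred on 3+2 = 5 ballots; Larsen wins 8–5.
Mbeki vs Weber: Mbeki preferred on 2+2 = 4 ballots; Weber wins 9–4.
Mbeki vs Larsen: 7 to 6, Mbeki.
Weber vs Larsen: 3 to 10, Larsen.
Each nominee drops at least one matchup (Diaz loses to Larsen; Mbeki loses to Diaz; Weber loses to Diaz; Larsen loses to Mbeki); the cycle Diaz → Mbeki → Larsen → Diaz rules out a Condorcet winner.

none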